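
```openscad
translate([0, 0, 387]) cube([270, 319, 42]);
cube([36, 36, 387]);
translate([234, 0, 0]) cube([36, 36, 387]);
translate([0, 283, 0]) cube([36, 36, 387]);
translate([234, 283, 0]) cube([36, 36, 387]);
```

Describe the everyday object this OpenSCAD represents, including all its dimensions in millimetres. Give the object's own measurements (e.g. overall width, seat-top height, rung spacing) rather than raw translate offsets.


A four-legged stool. The seat is a 270×319×42 mm slab whose top surface is at z = 429 mm; four square legs, each 36×36 mm in cross-section, run from the floor (z = 0) to the underside of the seat, each flush with a corner of the seat.


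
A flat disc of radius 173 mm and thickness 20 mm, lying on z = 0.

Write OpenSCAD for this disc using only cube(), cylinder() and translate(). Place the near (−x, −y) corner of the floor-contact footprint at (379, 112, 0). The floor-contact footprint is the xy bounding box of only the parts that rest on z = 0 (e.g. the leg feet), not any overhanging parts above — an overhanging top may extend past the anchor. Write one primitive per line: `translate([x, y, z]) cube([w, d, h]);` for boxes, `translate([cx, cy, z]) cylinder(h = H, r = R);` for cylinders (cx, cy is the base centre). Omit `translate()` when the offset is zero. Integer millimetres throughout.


translate([552, 285, 0]) cylinder(h = 20, r = 173);


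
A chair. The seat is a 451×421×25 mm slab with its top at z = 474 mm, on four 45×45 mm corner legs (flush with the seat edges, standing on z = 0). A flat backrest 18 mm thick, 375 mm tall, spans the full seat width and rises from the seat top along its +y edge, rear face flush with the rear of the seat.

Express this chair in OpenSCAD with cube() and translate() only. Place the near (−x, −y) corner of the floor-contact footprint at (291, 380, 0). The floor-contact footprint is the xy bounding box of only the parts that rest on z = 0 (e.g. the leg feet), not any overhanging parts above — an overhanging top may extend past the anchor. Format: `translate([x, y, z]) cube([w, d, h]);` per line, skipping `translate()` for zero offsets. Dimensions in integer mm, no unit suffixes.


// leg_h = 474 - 25 = 449
translate([291, 380, 449]) cube([451, 421, 25]);
translate([291, 380, 0]) cube([45, 45, 449]);
translate([697, 380, 0]) cube([45, 45, 449]);
translate([291, 756, 0]) cube([45, 45, 449]);
translate([697, 756, 0]) cube([45, 45, 449]);
translate([291, 783, 474]) cube([451, 18, 375]);


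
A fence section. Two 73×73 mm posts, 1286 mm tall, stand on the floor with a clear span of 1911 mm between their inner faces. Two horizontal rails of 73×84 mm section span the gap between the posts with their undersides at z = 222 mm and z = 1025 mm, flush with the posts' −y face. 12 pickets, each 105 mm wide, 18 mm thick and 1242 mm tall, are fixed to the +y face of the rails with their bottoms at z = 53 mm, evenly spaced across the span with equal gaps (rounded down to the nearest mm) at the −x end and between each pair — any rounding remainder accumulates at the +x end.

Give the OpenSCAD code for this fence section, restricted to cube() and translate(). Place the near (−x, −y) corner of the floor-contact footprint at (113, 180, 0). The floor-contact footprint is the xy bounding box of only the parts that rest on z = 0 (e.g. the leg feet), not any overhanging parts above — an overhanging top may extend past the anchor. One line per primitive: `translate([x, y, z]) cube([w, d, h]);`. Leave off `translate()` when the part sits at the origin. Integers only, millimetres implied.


translate([113, 180, 0]) cube([73, 73, 1286]);
translate([2097, 180, 0]) cube([73, 73, 1286]);
translate([186, 180, 222]) cube([1911, 73, 84]);
translate([186, 180, 1025]) cube([1911, 73, 84]);
translate([236, 253, 53]) cube([105, 18, 1242]);
translate([391, 253, 53]) cube([105, 18, 1242]);
translate([546, 253, 53]) cube([105, 18, 1242]);
translate([701, 253, 53]) cube([105, 18, 1242]);
translate([856, 253, 53]) cube([105, 18, 1242]);
translate([1011, 253, 53]) cube([105, 18, 1242]);
translate([1166, 253, 53]) cube([105, 18, 1242]);
translate([1321, 253, 53]) cube([105, 18, 1242]);
translate([1476, 253, 53]) cube([105, 18, 1242]);
translate([1631, 253, 53]) cube([105, 18, 1242]);
translate([1786, 253, 53]) cube([105, 18, 1242]);
translate([1941, 253, 53]) cube([105, 18, 1242]);


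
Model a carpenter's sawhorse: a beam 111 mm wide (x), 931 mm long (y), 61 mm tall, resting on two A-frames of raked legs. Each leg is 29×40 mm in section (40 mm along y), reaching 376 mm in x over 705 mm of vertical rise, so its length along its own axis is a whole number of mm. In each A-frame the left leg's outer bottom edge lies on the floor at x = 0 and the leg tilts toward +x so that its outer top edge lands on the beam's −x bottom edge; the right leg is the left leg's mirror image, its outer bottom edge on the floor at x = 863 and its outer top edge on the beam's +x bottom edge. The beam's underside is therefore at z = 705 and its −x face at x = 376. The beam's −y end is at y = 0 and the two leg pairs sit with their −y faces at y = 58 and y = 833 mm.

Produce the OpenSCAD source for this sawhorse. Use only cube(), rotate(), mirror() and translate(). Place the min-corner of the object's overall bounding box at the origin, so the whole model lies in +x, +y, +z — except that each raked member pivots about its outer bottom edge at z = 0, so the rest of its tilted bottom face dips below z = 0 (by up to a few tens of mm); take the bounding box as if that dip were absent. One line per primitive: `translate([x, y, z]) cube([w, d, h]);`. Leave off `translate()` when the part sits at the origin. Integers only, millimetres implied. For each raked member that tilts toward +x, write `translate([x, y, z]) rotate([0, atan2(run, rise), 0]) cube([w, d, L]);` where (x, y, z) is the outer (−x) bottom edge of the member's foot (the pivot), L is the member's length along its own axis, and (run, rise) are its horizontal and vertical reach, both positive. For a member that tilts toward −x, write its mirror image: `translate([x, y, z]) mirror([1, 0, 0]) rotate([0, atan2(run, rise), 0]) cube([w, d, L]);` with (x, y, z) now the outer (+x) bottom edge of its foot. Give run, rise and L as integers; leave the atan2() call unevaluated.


translate([376, 0, 705]) cube([111, 931, 61]);
translate([0, 58, 0]) rotate([0, atan2(376, 705), 0]) cube([29, 40, 799]);
translate([863, 58, 0]) mirror([1, 0, 0]) rotate([0, atan2(376, 705), 0]) cube([29, 40, 799]);
translate([0, 833, 0]) rotate([0, atan2(376, 705), 0]) cube([29, 40, 799]);
translate([863, 833, 0]) mirror([1, 0, 0]) rotate([0, atan2(376, 705), 0]) cube([29, 40, 799]);


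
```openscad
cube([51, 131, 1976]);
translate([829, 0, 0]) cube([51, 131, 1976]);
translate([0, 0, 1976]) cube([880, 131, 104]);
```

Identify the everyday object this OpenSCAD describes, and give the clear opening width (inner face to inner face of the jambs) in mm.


A door frame. The clear opening width is 778 mm.

Two 1976 mm tall posts with a header on top — a door frame. The left jamb is 51 mm wide at x = 0; the right jamb starts at x = 829. The clear opening is 829 − 51 = 778 mm.


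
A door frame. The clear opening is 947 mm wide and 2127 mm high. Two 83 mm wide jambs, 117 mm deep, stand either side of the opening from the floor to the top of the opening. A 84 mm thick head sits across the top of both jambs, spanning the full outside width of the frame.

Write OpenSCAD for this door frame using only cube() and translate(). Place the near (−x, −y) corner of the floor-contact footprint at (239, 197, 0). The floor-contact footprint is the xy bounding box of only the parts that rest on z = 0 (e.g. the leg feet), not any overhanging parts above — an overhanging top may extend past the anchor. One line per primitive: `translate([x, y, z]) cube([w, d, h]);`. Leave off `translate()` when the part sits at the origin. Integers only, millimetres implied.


translate([239, 197, 0]) cube([83, 117, 2127]);
translate([1269, 197, 0]) cube([83, 117, 2127]);
translate([239, 197, 2127]) cube([1113, 117, 84]);


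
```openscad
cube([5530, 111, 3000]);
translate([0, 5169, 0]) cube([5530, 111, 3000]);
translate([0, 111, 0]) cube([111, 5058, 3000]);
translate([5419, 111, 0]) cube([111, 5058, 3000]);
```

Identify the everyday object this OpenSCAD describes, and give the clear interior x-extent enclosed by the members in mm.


A house (or room) frame. The interior width is 5308 mm.

Four 3000 mm walls enclosing a rectangle with no floor or roof — a room or house frame. Outside width is 5530 mm and wall thickness is 111 mm, so the interior width is 5530 − 2 × 111 = 5308 mm.


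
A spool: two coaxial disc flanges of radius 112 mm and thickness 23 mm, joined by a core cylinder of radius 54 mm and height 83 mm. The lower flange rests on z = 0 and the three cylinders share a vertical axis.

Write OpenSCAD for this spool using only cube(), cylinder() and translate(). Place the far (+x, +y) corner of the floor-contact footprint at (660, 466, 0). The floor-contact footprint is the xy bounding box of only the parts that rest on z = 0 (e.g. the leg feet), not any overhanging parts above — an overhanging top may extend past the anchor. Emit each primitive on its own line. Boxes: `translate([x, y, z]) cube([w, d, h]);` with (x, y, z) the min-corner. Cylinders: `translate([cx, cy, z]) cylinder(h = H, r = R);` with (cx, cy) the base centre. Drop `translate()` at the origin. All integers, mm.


translate([548, 354, 0]) cylinder(h = 23, r = 112);
translate([548, 354, 23]) cylinder(h = 83, r = 54);
translate([548, 354, 106]) cylinder(h = 23, r = 112);


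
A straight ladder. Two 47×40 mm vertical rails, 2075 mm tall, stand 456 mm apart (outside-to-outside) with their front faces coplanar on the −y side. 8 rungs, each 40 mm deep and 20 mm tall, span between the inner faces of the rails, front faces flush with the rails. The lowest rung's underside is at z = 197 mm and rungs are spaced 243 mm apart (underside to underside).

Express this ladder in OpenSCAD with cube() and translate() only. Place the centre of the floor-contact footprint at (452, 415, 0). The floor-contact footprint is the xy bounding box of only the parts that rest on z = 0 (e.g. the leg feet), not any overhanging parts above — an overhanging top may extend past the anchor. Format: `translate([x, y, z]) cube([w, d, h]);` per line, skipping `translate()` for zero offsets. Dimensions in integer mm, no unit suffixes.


translate([224, 395, 0]) cube([47, 40, 2075]);
translate([633, 395, 0]) cube([47, 40, 2075]);
translate([271, 395, 197]) cube([362, 40, 20]);
translate([271, 395, 440]) cube([362, 40, 20]);
translate([271, 395, 683]) cube([362, 40, 20]);
translate([271, 395, 926]) cube([362, 40, 20]);
translate([271, 395, 1169]) cube([362, 40, 20]);
translate([271, 395, 1412]) cube([362, 40, 20]);
translate([271, 395, 1655]) cube([362, 40, 20]);
translate([271, 395, 1898]) cube([362, 40, 20]);


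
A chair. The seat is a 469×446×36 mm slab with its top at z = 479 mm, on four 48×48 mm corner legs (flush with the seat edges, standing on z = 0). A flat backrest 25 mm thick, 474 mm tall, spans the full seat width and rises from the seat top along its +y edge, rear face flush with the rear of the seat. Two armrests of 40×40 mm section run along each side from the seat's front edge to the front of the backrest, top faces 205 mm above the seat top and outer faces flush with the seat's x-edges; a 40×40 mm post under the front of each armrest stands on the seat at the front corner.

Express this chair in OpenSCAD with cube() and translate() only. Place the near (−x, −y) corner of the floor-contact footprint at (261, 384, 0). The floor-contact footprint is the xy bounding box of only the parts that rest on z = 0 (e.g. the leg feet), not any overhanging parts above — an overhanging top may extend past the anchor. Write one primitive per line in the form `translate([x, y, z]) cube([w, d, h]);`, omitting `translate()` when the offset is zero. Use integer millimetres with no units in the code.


translate([261, 384, 443]) cube([469, 446, 36]);
translate([261, 384, 0]) cube([48, 48, 443]);
translate([682, 384, 0]) cube([48, 48, 443]);
translate([261, 782, 0]) cube([48, 48, 443]);
translate([682, 782, 0]) cube([48, 48, 443]);
translate([261, 805, 479]) cube([469, 25, 474]);
translate([261, 384, 644]) cube([40, 421, 40]);
translate([690, 384, 644]) cube([40, 421, 40]);
translate([261, 384, 479]) cube([40, 40, 165]);
translate([690, 384, 479]) cube([40, 40, 165]);


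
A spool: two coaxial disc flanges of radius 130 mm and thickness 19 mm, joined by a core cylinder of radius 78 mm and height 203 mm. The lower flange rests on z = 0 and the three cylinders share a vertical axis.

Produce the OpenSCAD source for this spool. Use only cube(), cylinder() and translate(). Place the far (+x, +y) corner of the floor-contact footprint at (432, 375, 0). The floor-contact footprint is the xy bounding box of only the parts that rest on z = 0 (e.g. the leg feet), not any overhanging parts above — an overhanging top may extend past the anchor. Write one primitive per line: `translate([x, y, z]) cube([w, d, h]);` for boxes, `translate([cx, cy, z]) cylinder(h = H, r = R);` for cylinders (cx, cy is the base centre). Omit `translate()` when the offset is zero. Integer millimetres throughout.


translate([302, 245, 0]) cylinder(h = 19, r = 130);
translate([302, 245, 19]) cylinder(h = 203, r = 78);
translate([302, 245, 222]) cylinder(h = 19, r = 130);


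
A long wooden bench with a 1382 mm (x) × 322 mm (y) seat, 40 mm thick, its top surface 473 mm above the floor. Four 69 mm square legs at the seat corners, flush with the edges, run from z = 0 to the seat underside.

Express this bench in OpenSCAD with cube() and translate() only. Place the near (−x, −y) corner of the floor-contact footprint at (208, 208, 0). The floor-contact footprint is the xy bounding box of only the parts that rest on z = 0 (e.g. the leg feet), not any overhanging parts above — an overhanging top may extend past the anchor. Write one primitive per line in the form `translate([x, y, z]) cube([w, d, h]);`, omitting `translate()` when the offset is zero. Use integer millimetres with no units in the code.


translate([208, 208, 433]) cube([1382, 322, 40]);
translate([208, 208, 0]) cube([69, 69, 433]);
translate([208, 461, 0]) cube([69, 69, 433]);
translate([1521, 208, 0]) cube([69, 69, 433]);
translate([1521, 461, 0]) cube([69, 69, 433]);


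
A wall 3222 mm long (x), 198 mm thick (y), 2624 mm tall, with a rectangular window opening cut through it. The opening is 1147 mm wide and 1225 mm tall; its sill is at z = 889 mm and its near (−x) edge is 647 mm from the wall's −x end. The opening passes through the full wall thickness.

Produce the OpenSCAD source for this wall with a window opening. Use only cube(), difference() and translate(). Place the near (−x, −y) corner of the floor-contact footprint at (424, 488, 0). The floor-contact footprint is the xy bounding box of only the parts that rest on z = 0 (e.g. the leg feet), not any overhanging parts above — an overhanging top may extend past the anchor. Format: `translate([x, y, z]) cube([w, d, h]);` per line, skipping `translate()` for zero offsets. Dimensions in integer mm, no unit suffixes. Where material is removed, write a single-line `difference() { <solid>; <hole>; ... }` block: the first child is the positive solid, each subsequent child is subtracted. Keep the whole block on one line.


difference() { translate([424, 488, 0]) cube([3222, 198, 2624]); translate([1071, 488, 889]) cube([1147, 198, 1225]); }


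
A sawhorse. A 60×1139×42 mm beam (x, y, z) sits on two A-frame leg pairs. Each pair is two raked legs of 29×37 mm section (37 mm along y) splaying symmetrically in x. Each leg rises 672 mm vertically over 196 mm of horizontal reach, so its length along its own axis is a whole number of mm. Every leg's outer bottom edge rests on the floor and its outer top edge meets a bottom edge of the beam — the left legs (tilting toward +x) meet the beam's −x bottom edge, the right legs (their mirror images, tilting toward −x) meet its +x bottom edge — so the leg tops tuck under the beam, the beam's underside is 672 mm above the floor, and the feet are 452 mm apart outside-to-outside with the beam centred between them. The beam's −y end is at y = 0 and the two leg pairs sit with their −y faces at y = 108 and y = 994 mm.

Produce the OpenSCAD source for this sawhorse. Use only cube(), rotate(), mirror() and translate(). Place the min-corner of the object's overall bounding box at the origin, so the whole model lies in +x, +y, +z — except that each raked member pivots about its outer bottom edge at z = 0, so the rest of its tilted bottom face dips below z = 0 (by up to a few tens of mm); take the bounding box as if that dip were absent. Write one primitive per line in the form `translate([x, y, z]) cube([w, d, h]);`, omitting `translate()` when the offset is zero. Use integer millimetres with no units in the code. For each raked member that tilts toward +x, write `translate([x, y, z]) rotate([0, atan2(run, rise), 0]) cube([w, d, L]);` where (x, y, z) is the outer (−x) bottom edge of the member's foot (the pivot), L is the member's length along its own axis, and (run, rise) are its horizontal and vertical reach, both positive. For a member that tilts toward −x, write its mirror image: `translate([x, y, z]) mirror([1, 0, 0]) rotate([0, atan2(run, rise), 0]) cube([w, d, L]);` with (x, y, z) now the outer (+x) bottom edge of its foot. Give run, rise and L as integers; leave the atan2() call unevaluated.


// leg length = √(196² + 672²) = 700
// right-leg outer foot x = 2·196 + 60 = 452
// beam min-corner = (196, 0, 672)
translate([196, 0, 672]) cube([60, 1139, 42]);
translate([0, 108, 0]) rotate([0, atan2(196, 672), 0]) cube([29, 37, 700]);
translate([452, 108, 0]) mirror([1, 0, 0]) rotate([0, atan2(196, 672), 0]) cube([29, 37, 700]);
translate([0, 994, 0]) rotate([0, atan2(196, 672), 0]) cube([29, 37, 700]);
translate([452, 994, 0]) mirror([1, 0, 0]) rotate([0, atan2(196, 672), 0]) cube([29, 37, 700]);


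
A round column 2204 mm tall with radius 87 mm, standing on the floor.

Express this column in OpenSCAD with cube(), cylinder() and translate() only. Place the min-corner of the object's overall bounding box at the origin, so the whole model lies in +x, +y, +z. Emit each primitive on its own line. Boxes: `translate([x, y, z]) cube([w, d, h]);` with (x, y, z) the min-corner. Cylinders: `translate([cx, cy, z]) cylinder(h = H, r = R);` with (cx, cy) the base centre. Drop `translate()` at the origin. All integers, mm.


translate([87, 87, 0]) cylinder(h = 2204, r = 87);


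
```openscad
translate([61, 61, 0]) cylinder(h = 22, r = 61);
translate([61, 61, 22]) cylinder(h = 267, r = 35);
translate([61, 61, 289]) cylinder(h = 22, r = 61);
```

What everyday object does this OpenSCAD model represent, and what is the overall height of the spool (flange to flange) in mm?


A spool. The overall height is 311 mm.

Three coaxial cylinders, large–small–large — a spool. Two 22 mm flanges and a 267 mm core give 22 + 267 + 22 = 311 mm.


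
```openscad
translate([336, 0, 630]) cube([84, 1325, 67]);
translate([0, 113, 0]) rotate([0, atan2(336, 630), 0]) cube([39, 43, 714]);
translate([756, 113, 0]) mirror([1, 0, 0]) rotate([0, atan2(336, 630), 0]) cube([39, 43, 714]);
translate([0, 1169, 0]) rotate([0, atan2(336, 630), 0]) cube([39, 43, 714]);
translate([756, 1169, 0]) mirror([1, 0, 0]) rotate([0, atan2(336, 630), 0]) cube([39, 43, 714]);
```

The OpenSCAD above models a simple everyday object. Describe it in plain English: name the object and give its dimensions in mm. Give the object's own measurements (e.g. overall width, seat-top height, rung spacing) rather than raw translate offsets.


A sawhorse. A 84×1325×67 mm beam (x, y, z) sits on two A-frame leg pairs. Each pair is two raked legs of 39×43 mm section (43 mm along y) splaying symmetrically in x. Each leg rises 630 mm vertically over 336 mm of horizontal reach and is 714 mm long along its own axis. Every leg's outer bottom edge rests on the floor and its outer top edge meets a bottom edge of the beam — the left legs (tilting toward +x) meet the beam's −x bottom edge, the right legs (their mirror images, tilting toward −x) meet its +x bottom edge — so the leg tops tuck under the beam, the beam's underside is 630 mm above the floor, and the feet are 756 mm apart outside-to-outside with the beam centred between them. The two leg pairs are set in 113 mm from either end of the beam.


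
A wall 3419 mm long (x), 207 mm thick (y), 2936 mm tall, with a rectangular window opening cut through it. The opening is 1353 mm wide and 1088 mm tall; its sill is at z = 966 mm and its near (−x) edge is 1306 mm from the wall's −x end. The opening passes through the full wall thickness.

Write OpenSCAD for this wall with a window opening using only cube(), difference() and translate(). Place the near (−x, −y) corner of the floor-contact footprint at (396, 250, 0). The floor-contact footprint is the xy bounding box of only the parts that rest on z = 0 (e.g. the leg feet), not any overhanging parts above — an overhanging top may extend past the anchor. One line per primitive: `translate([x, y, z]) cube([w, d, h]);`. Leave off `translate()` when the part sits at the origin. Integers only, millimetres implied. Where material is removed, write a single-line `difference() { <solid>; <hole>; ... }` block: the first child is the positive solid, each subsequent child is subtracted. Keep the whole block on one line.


difference() { translate([396, 250, 0]) cube([3419, 207, 2936]); translate([1702, 250, 966]) cube([1353, 207, 1088]); }


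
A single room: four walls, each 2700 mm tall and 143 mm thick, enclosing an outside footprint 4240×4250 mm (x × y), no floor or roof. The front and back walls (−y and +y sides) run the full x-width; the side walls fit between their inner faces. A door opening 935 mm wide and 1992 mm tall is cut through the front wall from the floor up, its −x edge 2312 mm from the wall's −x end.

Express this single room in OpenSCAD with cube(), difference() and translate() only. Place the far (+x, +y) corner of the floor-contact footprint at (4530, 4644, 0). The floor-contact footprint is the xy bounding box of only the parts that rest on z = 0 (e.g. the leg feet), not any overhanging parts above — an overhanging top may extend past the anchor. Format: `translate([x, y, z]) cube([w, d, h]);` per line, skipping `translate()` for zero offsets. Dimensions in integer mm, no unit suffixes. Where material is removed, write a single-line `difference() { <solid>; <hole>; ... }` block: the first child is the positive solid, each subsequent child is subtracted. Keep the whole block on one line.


difference() { translate([290, 394, 0]) cube([4240, 143, 2700]); translate([2602, 394, 0]) cube([935, 143, 1992]); }
translate([290, 4501, 0]) cube([4240, 143, 2700]);
translate([290, 537, 0]) cube([143, 3964, 2700]);
translate([4387, 537, 0]) cube([143, 3964, 2700]);


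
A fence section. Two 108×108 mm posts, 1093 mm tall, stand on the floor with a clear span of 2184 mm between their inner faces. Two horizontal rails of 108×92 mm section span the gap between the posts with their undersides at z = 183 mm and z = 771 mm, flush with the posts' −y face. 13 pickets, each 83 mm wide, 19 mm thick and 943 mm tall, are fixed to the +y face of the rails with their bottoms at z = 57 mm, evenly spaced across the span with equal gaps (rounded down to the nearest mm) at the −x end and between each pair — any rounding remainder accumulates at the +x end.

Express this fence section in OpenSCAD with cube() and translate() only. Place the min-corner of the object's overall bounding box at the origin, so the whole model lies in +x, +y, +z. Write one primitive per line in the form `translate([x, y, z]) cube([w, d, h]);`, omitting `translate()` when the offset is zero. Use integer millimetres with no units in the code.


cube([108, 108, 1093]);
translate([2292, 0, 0]) cube([108, 108, 1093]);
translate([108, 0, 183]) cube([2184, 108, 92]);
translate([108, 0, 771]) cube([2184, 108, 92]);
translate([186, 108, 57]) cube([83, 19, 943]);
translate([347, 108, 57]) cube([83, 19, 943]);
translate([508, 108, 57]) cube([83, 19, 943]);
translate([669, 108, 57]) cube([83, 19, 943]);
translate([830, 108, 57]) cube([83, 19, 943]);
translate([991, 108, 57]) cube([83, 19, 943]);
translate([1152, 108, 57]) cube([83, 19, 943]);
translate([1313, 108, 57]) cube([83, 19, 943]);
translate([1474, 108, 57]) cube([83, 19, 943]);
translate([1635, 108, 57]) cube([83, 19, 943]);
translate([1796, 108, 57]) cube([83, 19, 943]);
translate([1957, 108, 57]) cube([83, 19, 943]);
translate([2118, 108, 57]) cube([83, 19, 943]);


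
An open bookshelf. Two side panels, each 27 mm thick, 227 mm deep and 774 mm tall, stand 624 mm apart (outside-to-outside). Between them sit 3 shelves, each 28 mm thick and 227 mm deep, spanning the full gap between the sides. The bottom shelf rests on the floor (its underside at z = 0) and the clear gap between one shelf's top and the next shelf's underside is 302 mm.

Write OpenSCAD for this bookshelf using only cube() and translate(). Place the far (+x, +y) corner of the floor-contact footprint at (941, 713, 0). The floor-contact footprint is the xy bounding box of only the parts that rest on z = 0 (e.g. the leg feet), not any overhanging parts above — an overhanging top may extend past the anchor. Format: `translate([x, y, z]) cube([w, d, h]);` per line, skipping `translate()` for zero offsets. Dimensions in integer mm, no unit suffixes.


translate([317, 486, 0]) cube([27, 227, 774]);
translate([914, 486, 0]) cube([27, 227, 774]);
translate([344, 486, 0]) cube([570, 227, 28]);
translate([344, 486, 330]) cube([570, 227, 28]);
translate([344, 486, 660]) cube([570, 227, 28]);


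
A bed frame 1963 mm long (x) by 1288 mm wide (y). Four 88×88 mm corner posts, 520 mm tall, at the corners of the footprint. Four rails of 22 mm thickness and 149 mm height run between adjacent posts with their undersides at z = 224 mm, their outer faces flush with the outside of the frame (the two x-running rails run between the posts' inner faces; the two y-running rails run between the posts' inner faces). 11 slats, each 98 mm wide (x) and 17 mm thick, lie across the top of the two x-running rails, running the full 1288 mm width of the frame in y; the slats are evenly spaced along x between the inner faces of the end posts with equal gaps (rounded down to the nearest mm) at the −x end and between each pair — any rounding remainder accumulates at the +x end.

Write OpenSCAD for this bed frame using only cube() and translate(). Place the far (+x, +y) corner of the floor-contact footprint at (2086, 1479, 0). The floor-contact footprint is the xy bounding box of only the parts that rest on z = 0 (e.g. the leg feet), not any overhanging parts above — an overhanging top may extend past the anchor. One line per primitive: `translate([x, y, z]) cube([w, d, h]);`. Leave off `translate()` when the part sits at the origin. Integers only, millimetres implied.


// slat z = rail_z + rail_h = 224 + 149 = 373
// slat gap = ⌊(1787 − 11·98) / 12⌋ = 59
translate([123, 191, 0]) cube([88, 88, 520]);
translate([123, 1391, 0]) cube([88, 88, 520]);
translate([1998, 191, 0]) cube([88, 88, 520]);
translate([1998, 1391, 0]) cube([88, 88, 520]);
translate([211, 191, 224]) cube([1787, 22, 149]);
translate([211, 1457, 224]) cube([1787, 22, 149]);
translate([123, 279, 224]) cube([22, 1112, 149]);
translate([2064, 279, 224]) cube([22, 1112, 149]);
translate([270, 191, 373]) cube([98, 1288, 17]);
translate([427, 191, 373]) cube([98, 1288, 17]);
translate([584, 191, 373]) cube([98, 1288, 17]);
translate([741, 191, 373]) cube([98, 1288, 17]);
translate([898, 191, 373]) cube([98, 1288, 17]);
translate([1055, 191, 373]) cube([98, 1288, 17]);
translate([1212, 191, 373]) cube([98, 1288, 17]);
translate([1369, 191, 373]) cube([98, 1288, 17]);
translate([1526, 191, 373]) cube([98, 1288, 17]);
translate([1683, 191, 373]) cube([98, 1288, 17]);
translate([1840, 191, 373]) cube([98, 1288, 17]);


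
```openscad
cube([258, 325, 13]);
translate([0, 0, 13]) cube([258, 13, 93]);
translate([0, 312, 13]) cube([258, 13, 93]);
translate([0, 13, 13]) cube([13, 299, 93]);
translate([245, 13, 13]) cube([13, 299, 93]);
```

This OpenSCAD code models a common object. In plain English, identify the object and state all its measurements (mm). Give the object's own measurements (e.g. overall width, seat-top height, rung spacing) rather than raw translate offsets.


An open-topped rectangular box: outside dimensions 258×325×106 mm, with a uniform wall and base thickness of 13 mm. The base is a full 258×325 slab on the floor; four walls sit on top of the base. The front and back walls (the −y and +y sides) span the full width; the two side walls fit between them.


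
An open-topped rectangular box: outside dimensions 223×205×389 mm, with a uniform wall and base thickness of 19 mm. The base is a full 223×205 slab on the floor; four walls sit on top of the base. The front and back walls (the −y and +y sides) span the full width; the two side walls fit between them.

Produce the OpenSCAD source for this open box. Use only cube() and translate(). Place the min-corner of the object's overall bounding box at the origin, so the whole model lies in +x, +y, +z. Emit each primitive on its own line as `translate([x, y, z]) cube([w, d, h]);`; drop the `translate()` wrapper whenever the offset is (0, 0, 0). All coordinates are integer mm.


cube([223, 205, 19]);
translate([0, 0, 19]) cube([223, 19, 370]);
translate([0, 186, 19]) cube([223, 19, 370]);
translate([0, 19, 19]) cube([19, 167, 370]);
translate([204, 19, 19]) cube([19, 167, 370]);


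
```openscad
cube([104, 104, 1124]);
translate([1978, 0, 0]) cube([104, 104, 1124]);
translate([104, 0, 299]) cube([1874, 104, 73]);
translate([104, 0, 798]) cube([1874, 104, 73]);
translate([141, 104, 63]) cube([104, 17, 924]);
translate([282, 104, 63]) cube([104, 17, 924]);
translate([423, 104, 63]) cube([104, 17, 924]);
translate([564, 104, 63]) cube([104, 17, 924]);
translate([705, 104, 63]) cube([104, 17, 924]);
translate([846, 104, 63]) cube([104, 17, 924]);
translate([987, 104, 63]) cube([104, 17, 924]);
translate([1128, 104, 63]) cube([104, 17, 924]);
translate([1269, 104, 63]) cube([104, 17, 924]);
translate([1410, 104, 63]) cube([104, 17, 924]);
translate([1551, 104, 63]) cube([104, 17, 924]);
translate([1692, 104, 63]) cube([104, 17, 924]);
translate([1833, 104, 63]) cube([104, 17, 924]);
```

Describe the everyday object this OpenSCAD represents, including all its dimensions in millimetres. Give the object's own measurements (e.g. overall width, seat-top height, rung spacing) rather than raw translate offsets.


A fence section. Two 104×104 mm posts, 1124 mm tall, stand on the floor with a clear span of 1874 mm between their inner faces. Two horizontal rails of 104×73 mm section span the gap between the posts with their undersides at z = 299 mm and z = 798 mm, flush with the posts' −y face. 13 pickets, each 104 mm wide, 17 mm thick and 924 mm tall, are fixed to the +y face of the rails with their bottoms at z = 63 mm, spaced across the span with a 37 mm gap after the −x post and between neighbouring pickets, with 41 mm left before the +x post.


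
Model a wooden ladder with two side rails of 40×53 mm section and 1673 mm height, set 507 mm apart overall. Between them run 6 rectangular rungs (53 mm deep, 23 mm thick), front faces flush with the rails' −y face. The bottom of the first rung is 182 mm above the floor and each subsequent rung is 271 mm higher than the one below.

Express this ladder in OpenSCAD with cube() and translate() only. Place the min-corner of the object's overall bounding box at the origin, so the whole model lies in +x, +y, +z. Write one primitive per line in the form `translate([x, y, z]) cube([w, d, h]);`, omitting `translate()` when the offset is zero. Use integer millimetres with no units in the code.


cube([40, 53, 1673]);
translate([467, 0, 0]) cube([40, 53, 1673]);
translate([40, 0, 182]) cube([427, 53, 23]);
translate([40, 0, 453]) cube([427, 53, 23]);
translate([40, 0, 724]) cube([427, 53, 23]);
translate([40, 0, 995]) cube([427, 53, 23]);
translate([40, 0, 1266]) cube([427, 53, 23]);
translate([40, 0, 1537]) cube([427, 53, 23]);


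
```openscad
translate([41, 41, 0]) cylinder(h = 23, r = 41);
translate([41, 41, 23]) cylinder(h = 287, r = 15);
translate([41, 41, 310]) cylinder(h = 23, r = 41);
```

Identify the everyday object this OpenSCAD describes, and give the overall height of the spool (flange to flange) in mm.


A spool. The overall height is 333 mm.

Three coaxial cylinders, large–small–large — a spool. Two 23 mm flanges and a 287 mm core give 23 + 287 + 23 = 333 mm.


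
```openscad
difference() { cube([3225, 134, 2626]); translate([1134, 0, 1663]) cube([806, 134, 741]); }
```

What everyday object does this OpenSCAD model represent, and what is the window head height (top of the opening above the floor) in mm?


A wall with a window opening. The window head height is 2404 mm.

A wall with a rectangular opening subtracted — a window. Sill at z = 1663, opening 741 mm tall, so the head is at 1663 + 741 = 2404 mm.


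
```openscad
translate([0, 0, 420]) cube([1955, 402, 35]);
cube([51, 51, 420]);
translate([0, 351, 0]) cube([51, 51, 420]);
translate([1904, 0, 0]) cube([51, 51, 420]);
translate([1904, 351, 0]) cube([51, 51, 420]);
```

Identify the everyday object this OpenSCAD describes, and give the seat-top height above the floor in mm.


A bench. The seat-top height is 455 mm.

A long slab on four corner posts — a bench. The slab sits at z = 420 with thickness 35, so the top is 420 + 35 = 455 mm.


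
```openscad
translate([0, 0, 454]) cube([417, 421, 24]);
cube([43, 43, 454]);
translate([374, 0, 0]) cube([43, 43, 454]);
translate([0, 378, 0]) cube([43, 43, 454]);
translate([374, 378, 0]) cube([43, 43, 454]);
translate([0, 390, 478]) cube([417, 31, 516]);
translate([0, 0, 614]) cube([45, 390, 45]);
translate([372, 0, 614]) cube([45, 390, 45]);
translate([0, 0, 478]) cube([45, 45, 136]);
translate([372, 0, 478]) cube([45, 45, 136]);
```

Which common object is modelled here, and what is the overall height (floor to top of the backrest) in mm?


A chair. The overall height is 994 mm.

A slab on four corner posts with a tall panel at the back — a chair. The seat slab sits at z = 454 with thickness 24, and the 516 mm backrest starts at the seat top, so the overall height is 454 + 24 + 516 = 994 mm.


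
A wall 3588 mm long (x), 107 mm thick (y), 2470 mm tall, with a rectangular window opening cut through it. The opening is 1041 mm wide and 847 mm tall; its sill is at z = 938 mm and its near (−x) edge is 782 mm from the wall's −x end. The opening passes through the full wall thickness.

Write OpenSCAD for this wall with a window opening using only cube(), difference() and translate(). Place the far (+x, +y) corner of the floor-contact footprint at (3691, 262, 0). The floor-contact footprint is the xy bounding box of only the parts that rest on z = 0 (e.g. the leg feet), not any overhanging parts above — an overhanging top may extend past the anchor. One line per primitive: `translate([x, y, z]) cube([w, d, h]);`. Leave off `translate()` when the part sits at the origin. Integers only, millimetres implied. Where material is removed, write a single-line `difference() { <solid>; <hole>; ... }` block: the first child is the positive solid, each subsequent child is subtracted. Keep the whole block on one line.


difference() { translate([103, 155, 0]) cube([3588, 107, 2470]); translate([885, 155, 938]) cube([1041, 107, 847]); }


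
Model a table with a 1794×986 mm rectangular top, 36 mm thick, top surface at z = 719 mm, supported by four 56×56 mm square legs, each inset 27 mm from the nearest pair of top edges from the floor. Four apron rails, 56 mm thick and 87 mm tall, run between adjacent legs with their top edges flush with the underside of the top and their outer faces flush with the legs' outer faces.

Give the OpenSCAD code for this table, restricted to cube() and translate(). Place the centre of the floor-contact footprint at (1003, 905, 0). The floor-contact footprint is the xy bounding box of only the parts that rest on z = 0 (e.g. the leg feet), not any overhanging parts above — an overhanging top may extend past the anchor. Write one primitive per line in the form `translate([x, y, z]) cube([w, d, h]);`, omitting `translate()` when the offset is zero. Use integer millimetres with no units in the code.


translate([106, 412, 683]) cube([1794, 986, 36]);
translate([133, 439, 0]) cube([56, 56, 683]);
translate([1817, 439, 0]) cube([56, 56, 683]);
translate([133, 1315, 0]) cube([56, 56, 683]);
translate([1817, 1315, 0]) cube([56, 56, 683]);
translate([189, 439, 596]) cube([1628, 56, 87]);
translate([189, 1315, 596]) cube([1628, 56, 87]);
translate([133, 495, 596]) cube([56, 820, 87]);
translate([1817, 495, 596]) cube([56, 820, 87]);


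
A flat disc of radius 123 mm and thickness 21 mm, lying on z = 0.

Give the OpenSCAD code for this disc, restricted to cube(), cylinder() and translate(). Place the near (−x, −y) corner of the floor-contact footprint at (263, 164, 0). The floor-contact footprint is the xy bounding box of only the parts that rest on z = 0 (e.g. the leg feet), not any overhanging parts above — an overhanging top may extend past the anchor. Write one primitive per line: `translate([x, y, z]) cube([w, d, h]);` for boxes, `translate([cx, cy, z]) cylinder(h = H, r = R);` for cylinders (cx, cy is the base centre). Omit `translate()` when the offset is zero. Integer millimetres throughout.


translate([386, 287, 0]) cylinder(h = 21, r = 123);


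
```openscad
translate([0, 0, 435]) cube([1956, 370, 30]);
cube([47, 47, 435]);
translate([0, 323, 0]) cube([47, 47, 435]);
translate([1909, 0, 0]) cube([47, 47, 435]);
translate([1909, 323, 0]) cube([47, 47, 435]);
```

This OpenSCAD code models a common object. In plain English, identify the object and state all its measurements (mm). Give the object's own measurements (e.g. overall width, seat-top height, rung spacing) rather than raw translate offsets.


A bench: a 1956×370 mm seat slab, 30 mm thick, top at z = 465 mm, on four 47×47 mm square legs flush with the seat corners and standing on z = 0.


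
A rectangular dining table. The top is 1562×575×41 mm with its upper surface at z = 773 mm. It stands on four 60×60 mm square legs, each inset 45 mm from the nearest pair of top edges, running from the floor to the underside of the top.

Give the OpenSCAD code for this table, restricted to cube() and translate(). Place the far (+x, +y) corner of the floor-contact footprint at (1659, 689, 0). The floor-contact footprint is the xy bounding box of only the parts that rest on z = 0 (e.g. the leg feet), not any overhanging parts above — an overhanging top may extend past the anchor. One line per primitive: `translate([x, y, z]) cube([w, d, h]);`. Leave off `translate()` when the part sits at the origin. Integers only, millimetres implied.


translate([142, 159, 732]) cube([1562, 575, 41]);
translate([187, 204, 0]) cube([60, 60, 732]);
translate([1599, 204, 0]) cube([60, 60, 732]);
translate([187, 629, 0]) cube([60, 60, 732]);
translate([1599, 629, 0]) cube([60, 60, 732]);


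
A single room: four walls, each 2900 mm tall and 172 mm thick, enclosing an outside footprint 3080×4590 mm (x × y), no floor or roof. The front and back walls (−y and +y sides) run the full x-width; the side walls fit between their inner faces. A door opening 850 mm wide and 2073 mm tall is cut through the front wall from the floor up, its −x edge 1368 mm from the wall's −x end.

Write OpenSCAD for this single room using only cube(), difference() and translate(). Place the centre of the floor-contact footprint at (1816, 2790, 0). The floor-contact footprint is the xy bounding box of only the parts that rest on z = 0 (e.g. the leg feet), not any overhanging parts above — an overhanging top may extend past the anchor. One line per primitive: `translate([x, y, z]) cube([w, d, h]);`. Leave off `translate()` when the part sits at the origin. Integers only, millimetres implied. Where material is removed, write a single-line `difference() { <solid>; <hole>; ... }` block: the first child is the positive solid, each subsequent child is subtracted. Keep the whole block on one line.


difference() { translate([276, 495, 0]) cube([3080, 172, 2900]); translate([1644, 495, 0]) cube([850, 172, 2073]); }
translate([276, 4913, 0]) cube([3080, 172, 2900]);
translate([276, 667, 0]) cube([172, 4246, 2900]);
translate([3184, 667, 0]) cube([172, 4246, 2900]);
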